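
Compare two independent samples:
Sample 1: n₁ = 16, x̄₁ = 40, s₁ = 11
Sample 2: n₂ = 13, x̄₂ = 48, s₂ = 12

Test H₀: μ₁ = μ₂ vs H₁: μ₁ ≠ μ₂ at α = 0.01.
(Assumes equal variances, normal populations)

Pooled variance: s²_p = [15×11² + 12×12²]/(27) = 131.2222
s_p = 11.4552
SE = s_p×√(1/n₁ + 1/n₂) = 11.4552×√(1/16 + 1/13) = 4.2773
t = (x̄₁ - x̄₂)/SE = (40 - 48)/4.2773 = -1.8703
df = 27, t-critical = ±2.771
Decision: fail to reject H₀

Answer: t = -1.8703, fail to reject H₀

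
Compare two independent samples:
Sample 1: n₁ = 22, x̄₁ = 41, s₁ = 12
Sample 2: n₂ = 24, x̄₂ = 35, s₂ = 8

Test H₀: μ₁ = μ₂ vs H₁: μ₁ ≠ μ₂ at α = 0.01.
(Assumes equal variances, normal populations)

Answer: t = 2.0109, fail to reject H₀

Derivation:
Pooled variance: s²_p = [21×12² + 23×8²]/(44) = 102.1818
s_p = 10.1085
SE = s_p×√(1/n₁ + 1/n₂) = 10.1085×√(1/22 + 1/24) = 2.9837
t = (x̄₁ - x̄₂)/SE = (41 - 35)/2.9837 = 2.0109
df = 44, t-critical = ±2.692
Decision: fail to reject H₀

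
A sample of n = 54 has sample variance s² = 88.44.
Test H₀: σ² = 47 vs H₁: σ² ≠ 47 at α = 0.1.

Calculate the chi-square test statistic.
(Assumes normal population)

Answer: χ² = 99.7302, reject H₀

Derivation:
df = n - 1 = 53
χ² = (n-1)s²/σ₀² = 53×88.44/47 = 99.7302
Critical values: χ²_{0.95,53} = 37.276, χ²_{0.05,53} = 70.993
Rejection region: χ² < 37.276 or χ² > 70.993
Decision: reject H₀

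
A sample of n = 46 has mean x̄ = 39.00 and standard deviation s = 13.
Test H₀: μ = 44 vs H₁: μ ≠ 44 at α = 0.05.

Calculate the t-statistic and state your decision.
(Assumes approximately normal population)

Answer: t = -2.6087, reject H₀

Derivation:
df = n - 1 = 45
SE = s/√n = 13/√46 = 1.9167
t = (x̄ - μ₀)/SE = (39.00 - 44)/1.9167 = -2.6087
Critical value: t_{0.025,45} = ±2.014
p-value ≈ 0.0123
Decision: reject H₀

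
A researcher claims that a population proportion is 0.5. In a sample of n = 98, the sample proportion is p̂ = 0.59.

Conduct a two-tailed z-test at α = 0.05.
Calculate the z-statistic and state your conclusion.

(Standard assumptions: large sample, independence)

H₀: p = 0.5, H₁: p ≠ 0.5
Standard error: SE = √(p₀(1-p₀)/n) = √(0.5×0.5/98) = 0.050508
z-statistic: z = (p̂ - p₀)/SE = (0.59 - 0.5)/0.050508 = 1.7819
Critical value: z_0.025 = ±1.960
p-value = 0.0748
Decision: fail to reject H₀ at α = 0.05

Answer: z = 1.7819, fail to reject H₀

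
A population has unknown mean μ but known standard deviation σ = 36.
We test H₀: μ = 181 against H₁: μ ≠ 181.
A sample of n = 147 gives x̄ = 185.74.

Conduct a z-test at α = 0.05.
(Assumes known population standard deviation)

Answer: z = 1.5964, fail to reject H₀

Derivation:
Standard error: SE = σ/√n = 36/√147 = 2.9692
z-statistic: z = (x̄ - μ₀)/SE = (185.74 - 181)/2.9692 = 1.5964
Critical value: ±1.960
p-value = 0.1104
Decision: fail to reject H₀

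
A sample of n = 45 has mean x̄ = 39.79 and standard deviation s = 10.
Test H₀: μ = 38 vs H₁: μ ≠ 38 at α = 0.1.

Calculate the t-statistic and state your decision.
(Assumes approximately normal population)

Answer: t = 1.2008, fail to reject H₀

Derivation:
df = n - 1 = 44
SE = s/√n = 10/√45 = 1.4907
t = (x̄ - μ₀)/SE = (39.79 - 38)/1.4907 = 1.2008
Critical value: t_{0.05,44} = ±1.680
p-value ≈ 0.2363
Decision: fail to reject H₀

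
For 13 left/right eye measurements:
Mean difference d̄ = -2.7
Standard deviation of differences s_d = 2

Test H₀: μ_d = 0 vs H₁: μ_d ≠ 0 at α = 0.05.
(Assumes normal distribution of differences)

df = n - 1 = 12
SE = s_d/√n = 2/√13 = 0.5547
t = d̄/SE = -2.7/0.5547 = -4.8675
Critical value: t_{0.025,12} = ±2.179
p-value ≈ 0.0004
Decision: reject H₀

Answer: t = -4.8675, reject H₀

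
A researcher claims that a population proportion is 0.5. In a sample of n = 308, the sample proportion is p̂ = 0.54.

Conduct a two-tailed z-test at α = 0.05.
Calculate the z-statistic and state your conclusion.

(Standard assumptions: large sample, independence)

Answer: z = 1.4040, fail to reject H₀

Derivation:
H₀: p = 0.5, H₁: p ≠ 0.5
Standard error: SE = √(p₀(1-p₀)/n) = √(0.5×0.5/308) = 0.028490
z-statistic: z = (p̂ - p₀)/SE = (0.54 - 0.5)/0.028490 = 1.4040
Critical value: z_0.025 = ±1.960
p-value = 0.1603
Decision: fail to reject H₀ at α = 0.05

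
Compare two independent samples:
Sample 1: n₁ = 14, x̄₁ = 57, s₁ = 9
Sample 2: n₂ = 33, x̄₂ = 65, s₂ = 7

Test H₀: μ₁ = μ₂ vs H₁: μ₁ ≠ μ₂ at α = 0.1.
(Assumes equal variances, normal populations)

Pooled variance: s²_p = [13×9² + 32×7²]/(45) = 58.2444
s_p = 7.6318
SE = s_p×√(1/n₁ + 1/n₂) = 7.6318×√(1/14 + 1/33) = 2.4342
t = (x̄₁ - x̄₂)/SE = (57 - 65)/2.4342 = -3.2865
df = 45, t-critical = ±1.679
Decision: reject H₀

Answer: t = -3.2865, reject H₀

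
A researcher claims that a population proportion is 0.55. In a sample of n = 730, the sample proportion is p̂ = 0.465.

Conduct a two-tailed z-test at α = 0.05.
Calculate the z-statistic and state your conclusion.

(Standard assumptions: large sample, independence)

Answer: z = -4.6163, reject H₀

Derivation:
H₀: p = 0.55, H₁: p ≠ 0.55
Standard error: SE = √(p₀(1-p₀)/n) = √(0.55×0.45/730) = 0.018413
z-statistic: z = (p̂ - p₀)/SE = (0.465 - 0.55)/0.018413 = -4.6163
Critical value: z_0.025 = ±1.960
p-value < 0.0001
Decision: reject H₀ at α = 0.05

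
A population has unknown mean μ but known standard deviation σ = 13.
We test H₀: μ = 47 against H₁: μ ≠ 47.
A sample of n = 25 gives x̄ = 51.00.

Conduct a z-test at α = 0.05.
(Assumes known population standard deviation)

Standard error: SE = σ/√n = 13/√25 = 2.6000
z-statistic: z = (x̄ - μ₀)/SE = (51.00 - 47)/2.6000 = 1.5385
Critical value: ±1.960
p-value = 0.1239
Decision: fail to reject H₀

Answer: z = 1.5385, fail to reject H₀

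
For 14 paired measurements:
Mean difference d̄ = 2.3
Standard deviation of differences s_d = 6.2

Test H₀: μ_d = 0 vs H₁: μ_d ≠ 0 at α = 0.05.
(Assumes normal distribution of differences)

df = n - 1 = 13
SE = s_d/√n = 6.2/√14 = 1.6570
t = d̄/SE = 2.3/1.6570 = 1.3881
Critical value: t_{0.025,13} = ±2.160
p-value ≈ 0.1884
Decision: fail to reject H₀

Answer: t = 1.3881, fail to reject H₀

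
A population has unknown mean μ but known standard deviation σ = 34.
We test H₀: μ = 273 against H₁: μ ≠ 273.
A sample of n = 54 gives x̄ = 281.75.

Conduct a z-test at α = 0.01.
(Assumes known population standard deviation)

Answer: z = 1.8912, fail to reject H₀

Derivation:
Standard error: SE = σ/√n = 34/√54 = 4.6268
z-statistic: z = (x̄ - μ₀)/SE = (281.75 - 273)/4.6268 = 1.8912
Critical value: ±2.576
p-value = 0.0586
Decision: fail to reject H₀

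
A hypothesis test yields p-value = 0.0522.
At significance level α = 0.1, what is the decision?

Answer: reject H₀

Derivation:
Compare p-value to α:
0.0522 < 0.1
Decision: reject H₀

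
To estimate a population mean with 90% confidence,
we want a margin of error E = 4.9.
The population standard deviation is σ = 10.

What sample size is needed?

z_0.05 = 1.645
n = (z×σ/E)² = (1.645×10/4.9)²
n = 11.2704
Round up: n = 12

Answer: n = 12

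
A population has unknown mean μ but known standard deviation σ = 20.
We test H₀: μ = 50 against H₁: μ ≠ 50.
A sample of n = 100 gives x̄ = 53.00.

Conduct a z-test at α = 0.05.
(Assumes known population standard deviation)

Answer: z = 1.5000, fail to reject H₀

Derivation:
Standard error: SE = σ/√n = 20/√100 = 2.0000
z-statistic: z = (x̄ - μ₀)/SE = (53.00 - 50)/2.0000 = 1.5000
Critical value: ±1.960
p-value = 0.1336
Decision: fail to reject H₀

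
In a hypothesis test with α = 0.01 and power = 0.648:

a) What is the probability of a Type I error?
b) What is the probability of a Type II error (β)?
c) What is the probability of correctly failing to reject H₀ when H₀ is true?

Answer: a) 0.01, b) 0.352, c) 0.99

Derivation:
a) Type I error probability = α = 0.01
b) Power = P(reject H₀ | H₁ true) = 1 - β = 0.648, so Type II error probability = β = 1 - Power = 0.352
c) P(fail to reject H₀ | H₀ true) = 1 - α = 0.99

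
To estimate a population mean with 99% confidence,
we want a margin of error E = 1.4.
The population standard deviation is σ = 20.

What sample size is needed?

Answer: n = 1355

Derivation:
z_0.005 = 2.576
n = (z×σ/E)² = (2.576×20/1.4)²
n = 1354.2400
Round up: n = 1355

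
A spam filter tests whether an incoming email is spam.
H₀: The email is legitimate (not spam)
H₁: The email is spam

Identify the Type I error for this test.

Type I error: rejecting H₀ when it is actually true (false positive).
Type II error: failing to reject H₀ when H₁ is actually true (false negative).

Answer: Marking a legitimate email as spam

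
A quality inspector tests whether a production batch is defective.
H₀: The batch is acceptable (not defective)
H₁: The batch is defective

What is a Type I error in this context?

Answer: Rejecting an acceptable batch

Derivation:
A Type I error (probability α) occurs when we reject a true H₀.
A Type II error (probability β) occurs when we fail to reject a false H₀.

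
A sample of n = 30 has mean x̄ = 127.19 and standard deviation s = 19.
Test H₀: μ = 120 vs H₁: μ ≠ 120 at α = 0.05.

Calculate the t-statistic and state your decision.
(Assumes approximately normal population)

Answer: t = 2.0727, reject H₀

Derivation:
df = n - 1 = 29
SE = s/√n = 19/√30 = 3.4689
t = (x̄ - μ₀)/SE = (127.19 - 120)/3.4689 = 2.0727
Critical value: t_{0.025,29} = ±2.045
p-value ≈ 0.0472
Decision: reject H₀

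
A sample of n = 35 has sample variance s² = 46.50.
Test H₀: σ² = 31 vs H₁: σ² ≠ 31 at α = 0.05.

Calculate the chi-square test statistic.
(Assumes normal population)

Answer: χ² = 51.0000, fail to reject H₀

Derivation:
df = n - 1 = 34
χ² = (n-1)s²/σ₀² = 34×46.50/31 = 51.0000
Critical values: χ²_{0.975,34} = 19.806, χ²_{0.025,34} = 51.966
Rejection region: χ² < 19.806 or χ² > 51.966
Decision: fail to reject H₀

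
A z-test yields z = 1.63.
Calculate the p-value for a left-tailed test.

Answer: p-value ≈ 0.9484

Derivation:
For z = 1.63:
p = P(Z < 1.63) = Φ(1.63) = 0.9484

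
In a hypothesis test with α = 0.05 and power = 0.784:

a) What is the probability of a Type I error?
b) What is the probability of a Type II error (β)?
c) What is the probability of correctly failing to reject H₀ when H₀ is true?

a) Type I error probability = α = 0.05
b) Power = P(reject H₀ | H₁ true) = 1 - β = 0.784, so Type II error probability = β = 1 - Power = 0.216
c) P(fail to reject H₀ | H₀ true) = 1 - α = 0.95

Answer: a) 0.05, b) 0.216, c) 0.95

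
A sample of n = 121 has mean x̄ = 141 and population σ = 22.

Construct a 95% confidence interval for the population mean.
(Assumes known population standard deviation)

Answer: (137.0800, 144.9200)

Derivation:
Confidence level: 95%, α = 0.05
z_0.025 = 1.960
SE = σ/√n = 22/√121 = 2.0000
Margin of error = 1.960 × 2.0000 = 3.9200
CI: x̄ ± margin = 141 ± 3.9200
CI: (137.0800, 144.9200)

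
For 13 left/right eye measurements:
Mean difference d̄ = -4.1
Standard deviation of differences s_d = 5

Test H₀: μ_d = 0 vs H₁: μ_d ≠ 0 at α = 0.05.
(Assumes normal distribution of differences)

Answer: t = -2.9564, reject H₀

Derivation:
df = n - 1 = 12
SE = s_d/√n = 5/√13 = 1.3868
t = d̄/SE = -4.1/1.3868 = -2.9564
Critical value: t_{0.025,12} = ±2.179
p-value ≈ 0.0120
Decision: reject H₀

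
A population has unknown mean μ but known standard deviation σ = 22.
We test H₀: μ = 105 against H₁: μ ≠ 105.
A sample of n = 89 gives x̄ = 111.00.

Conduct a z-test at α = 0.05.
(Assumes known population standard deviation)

Standard error: SE = σ/√n = 22/√89 = 2.3320
z-statistic: z = (x̄ - μ₀)/SE = (111.00 - 105)/2.3320 = 2.5729
Critical value: ±1.960
p-value = 0.0101
Decision: reject H₀

Answer: z = 2.5729, reject H₀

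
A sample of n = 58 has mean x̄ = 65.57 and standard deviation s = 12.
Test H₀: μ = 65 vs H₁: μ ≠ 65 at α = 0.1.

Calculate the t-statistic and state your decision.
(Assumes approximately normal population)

Answer: t = 0.3617, fail to reject H₀

Derivation:
df = n - 1 = 57
SE = s/√n = 12/√58 = 1.5757
t = (x̄ - μ₀)/SE = (65.57 - 65)/1.5757 = 0.3617
Critical value: t_{0.05,57} = ±1.672
p-value ≈ 0.7189
Decision: fail to reject H₀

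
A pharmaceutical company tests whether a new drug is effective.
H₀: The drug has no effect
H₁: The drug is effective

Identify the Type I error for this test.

Answer: Concluding the drug is effective when it actually has no effect

Derivation:
Type I error (α): Rejecting H₀ when H₀ is true
Type II error (β): Failing to reject H₀ when H₁ is true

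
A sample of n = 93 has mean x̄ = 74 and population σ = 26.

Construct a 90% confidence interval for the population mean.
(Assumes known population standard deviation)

Confidence level: 90%, α = 0.1
z_0.05 = 1.645
SE = σ/√n = 26/√93 = 2.6961
Margin of error = 1.645 × 2.6961 = 4.4351
CI: x̄ ± margin = 74 ± 4.4351
CI: (69.5649, 78.4351)

Answer: (69.5649, 78.4351)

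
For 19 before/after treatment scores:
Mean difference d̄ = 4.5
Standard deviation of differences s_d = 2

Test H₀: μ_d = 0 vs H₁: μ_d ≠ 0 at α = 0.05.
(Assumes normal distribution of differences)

df = n - 1 = 18
SE = s_d/√n = 2/√19 = 0.4588
t = d̄/SE = 4.5/0.4588 = 9.8082
Critical value: t_{0.025,18} = ±2.101
p-value < 0.0001
Decision: reject H₀

Answer: t = 9.8082, reject H₀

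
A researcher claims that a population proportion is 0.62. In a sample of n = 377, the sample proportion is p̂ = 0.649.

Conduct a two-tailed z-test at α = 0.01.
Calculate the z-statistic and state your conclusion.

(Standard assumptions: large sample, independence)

Answer: z = 1.1600, fail to reject H₀

Derivation:
H₀: p = 0.62, H₁: p ≠ 0.62
Standard error: SE = √(p₀(1-p₀)/n) = √(0.62×0.38/377) = 0.024999
z-statistic: z = (p̂ - p₀)/SE = (0.649 - 0.62)/0.024999 = 1.1600
Critical value: z_0.005 = ±2.576
p-value = 0.2460
Decision: fail to reject H₀ at α = 0.01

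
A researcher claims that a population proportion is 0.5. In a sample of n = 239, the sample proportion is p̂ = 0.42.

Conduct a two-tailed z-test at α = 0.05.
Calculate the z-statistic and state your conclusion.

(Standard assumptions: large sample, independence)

Answer: z = -2.4736, reject H₀

Derivation:
H₀: p = 0.5, H₁: p ≠ 0.5
Standard error: SE = √(p₀(1-p₀)/n) = √(0.5×0.5/239) = 0.032342
z-statistic: z = (p̂ - p₀)/SE = (0.42 - 0.5)/0.032342 = -2.4736
Critical value: z_0.025 = ±1.960
p-value = 0.0134
Decision: reject H₀ at α = 0.05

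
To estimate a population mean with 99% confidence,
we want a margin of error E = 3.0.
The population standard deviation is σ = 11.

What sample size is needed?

z_0.005 = 2.576
n = (z×σ/E)² = (2.576×11/3.0)²
n = 89.2143
Round up: n = 90

Answer: n = 90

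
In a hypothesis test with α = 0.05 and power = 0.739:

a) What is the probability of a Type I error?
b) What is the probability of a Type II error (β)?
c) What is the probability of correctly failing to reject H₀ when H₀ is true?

a) Type I error probability = α = 0.05
b) Power = P(reject H₀ | H₁ true) = 1 - β = 0.739, so Type II error probability = β = 1 - Power = 0.261
c) P(fail to reject H₀ | H₀ true) = 1 - α = 0.95

Answer: a) 0.05, b) 0.261, c) 0.95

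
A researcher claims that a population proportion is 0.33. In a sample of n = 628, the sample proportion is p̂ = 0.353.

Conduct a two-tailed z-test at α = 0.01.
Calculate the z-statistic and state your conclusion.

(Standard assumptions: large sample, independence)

Answer: z = 1.2258, fail to reject H₀

Derivation:
H₀: p = 0.33, H₁: p ≠ 0.33
Standard error: SE = √(p₀(1-p₀)/n) = √(0.33×0.67/628) = 0.018764
z-statistic: z = (p̂ - p₀)/SE = (0.353 - 0.33)/0.018764 = 1.2258
Critical value: z_0.005 = ±2.576
p-value = 0.2203
Decision: fail to reject H₀ at α = 0.01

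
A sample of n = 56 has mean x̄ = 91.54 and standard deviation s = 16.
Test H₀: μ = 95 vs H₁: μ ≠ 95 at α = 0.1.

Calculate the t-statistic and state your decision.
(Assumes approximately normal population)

Answer: t = -1.6183, fail to reject H₀

Derivation:
df = n - 1 = 55
SE = s/√n = 16/√56 = 2.1381
t = (x̄ - μ₀)/SE = (91.54 - 95)/2.1381 = -1.6183
Critical value: t_{0.05,55} = ±1.673
p-value ≈ 0.1113
Decision: fail to reject H₀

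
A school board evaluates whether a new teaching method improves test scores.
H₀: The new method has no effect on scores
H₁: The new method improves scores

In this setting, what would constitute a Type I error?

A Type I error (probability α) occurs when we reject a true H₀.
A Type II error (probability β) occurs when we fail to reject a false H₀.

Answer: Concluding the new method improves scores when it actually doesn't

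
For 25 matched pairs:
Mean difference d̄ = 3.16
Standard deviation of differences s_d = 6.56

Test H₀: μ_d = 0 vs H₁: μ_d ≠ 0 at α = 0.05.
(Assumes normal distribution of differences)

Answer: t = 2.4085, reject H₀

Derivation:
df = n - 1 = 24
SE = s_d/√n = 6.56/√25 = 1.3120
t = d̄/SE = 3.16/1.3120 = 2.4085
Critical value: t_{0.025,24} = ±2.064
p-value ≈ 0.0241
Decision: reject H₀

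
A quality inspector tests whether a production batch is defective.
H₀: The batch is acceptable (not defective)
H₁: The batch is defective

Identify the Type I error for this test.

Answer: Rejecting an acceptable batch

Derivation:
Type I error (α): Rejecting H₀ when H₀ is true
Type II error (β): Failing to reject H₀ when H₁ is true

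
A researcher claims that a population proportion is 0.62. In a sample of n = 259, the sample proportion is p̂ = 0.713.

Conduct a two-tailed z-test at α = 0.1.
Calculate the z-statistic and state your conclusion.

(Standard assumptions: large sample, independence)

Answer: z = 3.0836, reject H₀

Derivation:
H₀: p = 0.62, H₁: p ≠ 0.62
Standard error: SE = √(p₀(1-p₀)/n) = √(0.62×0.38/259) = 0.030160
z-statistic: z = (p̂ - p₀)/SE = (0.713 - 0.62)/0.030160 = 3.0836
Critical value: z_0.05 = ±1.645
p-value = 0.0020
Decision: reject H₀ at α = 0.1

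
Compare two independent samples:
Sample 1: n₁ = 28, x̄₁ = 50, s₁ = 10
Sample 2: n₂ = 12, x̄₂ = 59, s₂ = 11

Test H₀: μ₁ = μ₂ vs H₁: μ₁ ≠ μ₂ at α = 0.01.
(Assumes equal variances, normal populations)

Pooled variance: s²_p = [27×10² + 11×11²]/(38) = 106.0789
s_p = 10.2995
SE = s_p×√(1/n₁ + 1/n₂) = 10.2995×√(1/28 + 1/12) = 3.5537
t = (x̄₁ - x̄₂)/SE = (50 - 59)/3.5537 = -2.5326
df = 38, t-critical = ±2.712
Decision: fail to reject H₀

Answer: t = -2.5326, fail to reject H₀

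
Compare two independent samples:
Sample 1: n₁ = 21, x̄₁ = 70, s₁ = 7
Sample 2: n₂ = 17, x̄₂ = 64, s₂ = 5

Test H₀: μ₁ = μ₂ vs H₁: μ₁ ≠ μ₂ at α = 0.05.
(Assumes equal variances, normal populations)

Answer: t = 2.9703, reject H₀

Derivation:
Pooled variance: s²_p = [20×7² + 16×5²]/(36) = 38.3333
s_p = 6.1914
SE = s_p×√(1/n₁ + 1/n₂) = 6.1914×√(1/21 + 1/17) = 2.0200
t = (x̄₁ - x̄₂)/SE = (70 - 64)/2.0200 = 2.9703
df = 36, t-critical = ±2.028
Decision: reject H₀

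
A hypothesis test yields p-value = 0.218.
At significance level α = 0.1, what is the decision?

Answer: fail to reject H₀

Derivation:
Compare p-value to α:
0.218 ≥ 0.1
Decision: fail to reject H₀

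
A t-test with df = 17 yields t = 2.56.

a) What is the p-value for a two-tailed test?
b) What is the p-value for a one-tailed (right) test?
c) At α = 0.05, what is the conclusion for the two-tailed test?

Using t-distribution with df = 17:
a) Two-tailed: p = 2×P(T > 2.56) = 0.0203
b) One-tailed: p = P(T > 2.56) = 0.0101
c) 0.0203 < 0.05, reject H₀

Answer: a) 0.0203, b) 0.0101, c) reject H₀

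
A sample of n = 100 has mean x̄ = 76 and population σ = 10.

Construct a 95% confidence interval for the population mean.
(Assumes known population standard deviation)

Confidence level: 95%, α = 0.05
z_0.025 = 1.960
SE = σ/√n = 10/√100 = 1.0000
Margin of error = 1.960 × 1.0000 = 1.9600
CI: x̄ ± margin = 76 ± 1.9600
CI: (74.0400, 77.9600)

Answer: (74.0400, 77.9600)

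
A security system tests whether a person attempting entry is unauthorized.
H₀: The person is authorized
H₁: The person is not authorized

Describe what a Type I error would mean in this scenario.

Answer: Denying entry to an authorized person

Derivation:
Type I error: rejecting H₀ when it is actually true (false positive).
Type II error: failing to reject H₀ when H₁ is actually true (false negative).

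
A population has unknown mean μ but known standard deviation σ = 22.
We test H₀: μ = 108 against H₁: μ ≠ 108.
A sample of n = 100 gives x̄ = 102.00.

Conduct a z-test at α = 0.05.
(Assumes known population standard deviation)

Answer: z = -2.7273, reject H₀

Derivation:
Standard error: SE = σ/√n = 22/√100 = 2.2000
z-statistic: z = (x̄ - μ₀)/SE = (102.00 - 108)/2.2000 = -2.7273
Critical value: ±1.960
p-value = 0.0064
Decision: reject H₀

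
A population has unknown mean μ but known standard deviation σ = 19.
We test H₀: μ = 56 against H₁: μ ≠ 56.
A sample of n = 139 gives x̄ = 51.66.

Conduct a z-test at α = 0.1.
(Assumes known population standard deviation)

Standard error: SE = σ/√n = 19/√139 = 1.6116
z-statistic: z = (x̄ - μ₀)/SE = (51.66 - 56)/1.6116 = -2.6930
Critical value: ±1.645
p-value = 0.0071
Decision: reject H₀

Answer: z = -2.6930, reject H₀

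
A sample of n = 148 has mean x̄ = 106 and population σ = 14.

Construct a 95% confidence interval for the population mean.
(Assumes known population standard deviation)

Confidence level: 95%, α = 0.05
z_0.025 = 1.960
SE = σ/√n = 14/√148 = 1.1508
Margin of error = 1.960 × 1.1508 = 2.2556
CI: x̄ ± margin = 106 ± 2.2556
CI: (103.7444, 108.2556)

Answer: (103.7444, 108.2556)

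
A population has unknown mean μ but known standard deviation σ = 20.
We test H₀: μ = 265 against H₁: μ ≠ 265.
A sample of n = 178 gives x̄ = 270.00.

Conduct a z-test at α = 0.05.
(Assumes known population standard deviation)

Answer: z = 3.3353, reject H₀

Derivation:
Standard error: SE = σ/√n = 20/√178 = 1.4991
z-statistic: z = (x̄ - μ₀)/SE = (270.00 - 265)/1.4991 = 3.3353
Critical value: ±1.960
p-value = 0.0009
Decision: reject H₀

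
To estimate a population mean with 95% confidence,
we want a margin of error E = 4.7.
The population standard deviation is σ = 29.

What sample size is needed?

Answer: n = 147

Derivation:
z_0.025 = 1.960
n = (z×σ/E)² = (1.960×29/4.7)²
n = 146.2556
Round up: n = 147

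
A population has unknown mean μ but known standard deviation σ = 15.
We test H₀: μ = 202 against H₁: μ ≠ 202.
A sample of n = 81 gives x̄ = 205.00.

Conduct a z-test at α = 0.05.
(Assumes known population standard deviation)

Answer: z = 1.8000, fail to reject H₀

Derivation:
Standard error: SE = σ/√n = 15/√81 = 1.6667
z-statistic: z = (x̄ - μ₀)/SE = (205.00 - 202)/1.6667 = 1.8000
Critical value: ±1.960
p-value = 0.0719
Decision: fail to reject H₀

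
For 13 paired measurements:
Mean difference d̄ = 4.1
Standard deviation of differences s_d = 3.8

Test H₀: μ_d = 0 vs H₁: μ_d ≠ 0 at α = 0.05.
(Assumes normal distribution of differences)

df = n - 1 = 12
SE = s_d/√n = 3.8/√13 = 1.0539
t = d̄/SE = 4.1/1.0539 = 3.8903
Critical value: t_{0.025,12} = ±2.179
p-value ≈ 0.0021
Decision: reject H₀

Answer: t = 3.8903, reject H₀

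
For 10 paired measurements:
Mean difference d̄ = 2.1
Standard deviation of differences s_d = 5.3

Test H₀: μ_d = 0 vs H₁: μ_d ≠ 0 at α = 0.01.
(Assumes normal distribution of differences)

df = n - 1 = 9
SE = s_d/√n = 5.3/√10 = 1.6760
t = d̄/SE = 2.1/1.6760 = 1.2530
Critical value: t_{0.005,9} = ±3.250
p-value ≈ 0.2418
Decision: fail to reject H₀

Answer: t = 1.2530, fail to reject H₀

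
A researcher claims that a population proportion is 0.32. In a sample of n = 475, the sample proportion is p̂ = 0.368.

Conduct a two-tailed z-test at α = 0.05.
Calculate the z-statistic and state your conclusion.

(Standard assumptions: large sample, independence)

Answer: z = 2.2427, reject H₀

Derivation:
H₀: p = 0.32, H₁: p ≠ 0.32
Standard error: SE = √(p₀(1-p₀)/n) = √(0.32×0.68/475) = 0.021403
z-statistic: z = (p̂ - p₀)/SE = (0.368 - 0.32)/0.021403 = 2.2427
Critical value: z_0.025 = ±1.960
p-value = 0.0249
Decision: reject H₀ at α = 0.05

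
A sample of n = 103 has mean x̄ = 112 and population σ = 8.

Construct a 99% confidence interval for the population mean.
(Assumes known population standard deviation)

Answer: (109.9693, 114.0307)

Derivation:
Confidence level: 99%, α = 0.01
z_0.005 = 2.576
SE = σ/√n = 8/√103 = 0.7883
Margin of error = 2.576 × 0.7883 = 2.0307
CI: x̄ ± margin = 112 ± 2.0307
CI: (109.9693, 114.0307)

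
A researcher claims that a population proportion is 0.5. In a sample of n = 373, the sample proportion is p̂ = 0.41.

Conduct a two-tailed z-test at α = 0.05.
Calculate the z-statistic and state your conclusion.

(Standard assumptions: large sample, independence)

H₀: p = 0.5, H₁: p ≠ 0.5
Standard error: SE = √(p₀(1-p₀)/n) = √(0.5×0.5/373) = 0.025889
z-statistic: z = (p̂ - p₀)/SE = (0.41 - 0.5)/0.025889 = -3.4764
Critical value: z_0.025 = ±1.960
p-value = 0.0005
Decision: reject H₀ at α = 0.05

Answer: z = -3.4764, reject H₀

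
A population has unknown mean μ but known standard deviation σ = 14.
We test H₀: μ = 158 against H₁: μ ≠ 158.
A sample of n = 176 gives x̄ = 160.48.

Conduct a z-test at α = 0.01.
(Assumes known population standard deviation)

Answer: z = 2.3500, fail to reject H₀

Derivation:
Standard error: SE = σ/√n = 14/√176 = 1.0553
z-statistic: z = (x̄ - μ₀)/SE = (160.48 - 158)/1.0553 = 2.3500
Critical value: ±2.576
p-value = 0.0188
Decision: fail to reject H₀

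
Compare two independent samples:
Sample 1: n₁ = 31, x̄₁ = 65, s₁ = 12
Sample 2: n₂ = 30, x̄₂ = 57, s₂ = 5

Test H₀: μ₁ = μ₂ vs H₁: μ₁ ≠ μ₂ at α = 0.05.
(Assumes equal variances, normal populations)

Answer: t = 3.3780, reject H₀

Derivation:
Pooled variance: s²_p = [30×12² + 29×5²]/(59) = 85.5085
s_p = 9.2471
SE = s_p×√(1/n₁ + 1/n₂) = 9.2471×√(1/31 + 1/30) = 2.3683
t = (x̄₁ - x̄₂)/SE = (65 - 57)/2.3683 = 3.3780
df = 59, t-critical = ±2.001
Decision: reject H₀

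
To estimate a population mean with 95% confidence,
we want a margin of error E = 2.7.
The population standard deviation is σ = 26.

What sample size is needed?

z_0.025 = 1.960
n = (z×σ/E)² = (1.960×26/2.7)²
n = 356.2307
Round up: n = 357

Answer: n = 357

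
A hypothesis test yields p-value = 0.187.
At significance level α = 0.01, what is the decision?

Answer: fail to reject H₀

Derivation:
Compare p-value to α:
0.187 ≥ 0.01
Decision: fail to reject H₀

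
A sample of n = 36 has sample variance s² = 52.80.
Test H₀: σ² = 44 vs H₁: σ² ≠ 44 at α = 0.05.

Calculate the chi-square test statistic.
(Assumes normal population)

Answer: χ² = 42.0000, fail to reject H₀

Derivation:
df = n - 1 = 35
χ² = (n-1)s²/σ₀² = 35×52.80/44 = 42.0000
Critical values: χ²_{0.975,35} = 20.569, χ²_{0.025,35} = 53.203
Rejection region: χ² < 20.569 or χ² > 53.203
Decision: fail to reject H₀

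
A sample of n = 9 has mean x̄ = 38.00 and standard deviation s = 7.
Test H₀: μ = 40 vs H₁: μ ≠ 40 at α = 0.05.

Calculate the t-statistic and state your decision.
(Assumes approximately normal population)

Answer: t = -0.8572, fail to reject H₀

Derivation:
df = n - 1 = 8
SE = s/√n = 7/√9 = 2.3333
t = (x̄ - μ₀)/SE = (38.00 - 40)/2.3333 = -0.8572
Critical value: t_{0.025,8} = ±2.306
p-value ≈ 0.4163
Decision: fail to reject H₀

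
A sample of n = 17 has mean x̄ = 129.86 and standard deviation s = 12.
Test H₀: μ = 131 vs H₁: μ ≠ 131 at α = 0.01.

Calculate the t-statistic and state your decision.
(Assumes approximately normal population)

df = n - 1 = 16
SE = s/√n = 12/√17 = 2.9104
t = (x̄ - μ₀)/SE = (129.86 - 131)/2.9104 = -0.3917
Critical value: t_{0.005,16} = ±2.921
p-value ≈ 0.7004
Decision: fail to reject H₀

Answer: t = -0.3917, fail to reject H₀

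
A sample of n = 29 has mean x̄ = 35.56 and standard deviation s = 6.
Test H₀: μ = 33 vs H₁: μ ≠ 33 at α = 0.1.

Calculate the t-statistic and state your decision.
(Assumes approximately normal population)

Answer: t = 2.2976, reject H₀

Derivation:
df = n - 1 = 28
SE = s/√n = 6/√29 = 1.1142
t = (x̄ - μ₀)/SE = (35.56 - 33)/1.1142 = 2.2976
Critical value: t_{0.05,28} = ±1.701
p-value ≈ 0.0293
Decision: reject H₀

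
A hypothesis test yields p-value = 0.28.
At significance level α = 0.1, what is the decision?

Answer: fail to reject H₀

Derivation:
Compare p-value to α:
0.28 ≥ 0.1
Decision: fail to reject H₀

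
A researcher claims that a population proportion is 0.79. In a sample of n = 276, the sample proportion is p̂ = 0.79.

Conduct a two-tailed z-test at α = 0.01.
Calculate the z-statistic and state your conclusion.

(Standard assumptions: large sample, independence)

H₀: p = 0.79, H₁: p ≠ 0.79
Standard error: SE = √(p₀(1-p₀)/n) = √(0.79×0.21/276) = 0.024517
z-statistic: z = (p̂ - p₀)/SE = (0.79 - 0.79)/0.024517 = 0.0000
Critical value: z_0.005 = ±2.576
p-value = 1.0000
Decision: fail to reject H₀ at α = 0.01

Answer: z = 0.0000, fail to reject H₀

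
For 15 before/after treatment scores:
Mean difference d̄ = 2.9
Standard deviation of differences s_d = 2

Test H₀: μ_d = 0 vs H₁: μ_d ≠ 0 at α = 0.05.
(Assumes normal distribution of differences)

df = n - 1 = 14
SE = s_d/√n = 2/√15 = 0.5164
t = d̄/SE = 2.9/0.5164 = 5.6158
Critical value: t_{0.025,14} = ±2.145
p-value ≈ 0.0001
Decision: reject H₀

Answer: t = 5.6158, reject H₀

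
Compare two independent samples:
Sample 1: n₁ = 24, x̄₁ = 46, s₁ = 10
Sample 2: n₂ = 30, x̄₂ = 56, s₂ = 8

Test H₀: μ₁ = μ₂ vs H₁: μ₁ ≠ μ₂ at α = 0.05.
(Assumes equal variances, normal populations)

Answer: t = -4.0845, reject H₀

Derivation:
Pooled variance: s²_p = [23×10² + 29×8²]/(52) = 79.9231
s_p = 8.9400
SE = s_p×√(1/n₁ + 1/n₂) = 8.9400×√(1/24 + 1/30) = 2.4483
t = (x̄₁ - x̄₂)/SE = (46 - 56)/2.4483 = -4.0845
df = 52, t-critical = ±2.007
Decision: reject H₀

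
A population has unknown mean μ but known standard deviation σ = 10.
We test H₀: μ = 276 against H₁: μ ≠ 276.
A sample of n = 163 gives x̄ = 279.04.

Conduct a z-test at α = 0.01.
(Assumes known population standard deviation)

Standard error: SE = σ/√n = 10/√163 = 0.7833
z-statistic: z = (x̄ - μ₀)/SE = (279.04 - 276)/0.7833 = 3.8810
Critical value: ±2.576
p-value = 0.0001
Decision: reject H₀

Answer: z = 3.8810, reject H₀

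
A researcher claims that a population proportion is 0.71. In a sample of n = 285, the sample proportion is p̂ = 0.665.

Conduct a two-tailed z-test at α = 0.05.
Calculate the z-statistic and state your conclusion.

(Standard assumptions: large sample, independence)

H₀: p = 0.71, H₁: p ≠ 0.71
Standard error: SE = √(p₀(1-p₀)/n) = √(0.71×0.29/285) = 0.026879
z-statistic: z = (p̂ - p₀)/SE = (0.665 - 0.71)/0.026879 = -1.6742
Critical value: z_0.025 = ±1.960
p-value = 0.0941
Decision: fail to reject H₀ at α = 0.05

Answer: z = -1.6742, fail to reject H₀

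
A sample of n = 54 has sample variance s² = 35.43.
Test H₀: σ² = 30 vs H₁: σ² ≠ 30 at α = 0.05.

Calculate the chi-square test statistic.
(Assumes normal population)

Answer: χ² = 62.5930, fail to reject H₀

Derivation:
df = n - 1 = 53
χ² = (n-1)s²/σ₀² = 53×35.43/30 = 62.5930
Critical values: χ²_{0.975,53} = 34.776, χ²_{0.025,53} = 75.002
Rejection region: χ² < 34.776 or χ² > 75.002
Decision: fail to reject H₀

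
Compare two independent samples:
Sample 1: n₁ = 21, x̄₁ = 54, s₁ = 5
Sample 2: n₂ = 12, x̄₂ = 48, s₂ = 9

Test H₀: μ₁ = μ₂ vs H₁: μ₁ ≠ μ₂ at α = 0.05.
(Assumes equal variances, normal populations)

Answer: t = 2.4752, reject H₀

Derivation:
Pooled variance: s²_p = [20×5² + 11×9²]/(31) = 44.8710
s_p = 6.6986
SE = s_p×√(1/n₁ + 1/n₂) = 6.6986×√(1/21 + 1/12) = 2.4240
t = (x̄₁ - x̄₂)/SE = (54 - 48)/2.4240 = 2.4752
df = 31, t-critical = ±2.040
Decision: reject H₀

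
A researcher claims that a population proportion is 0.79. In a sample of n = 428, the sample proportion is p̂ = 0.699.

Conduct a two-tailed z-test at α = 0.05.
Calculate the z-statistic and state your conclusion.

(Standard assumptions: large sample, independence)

H₀: p = 0.79, H₁: p ≠ 0.79
Standard error: SE = √(p₀(1-p₀)/n) = √(0.79×0.21/428) = 0.019688
z-statistic: z = (p̂ - p₀)/SE = (0.699 - 0.79)/0.019688 = -4.6221
Critical value: z_0.025 = ±1.960
p-value < 0.0001
Decision: reject H₀ at α = 0.05

Answer: z = -4.6221, reject H₀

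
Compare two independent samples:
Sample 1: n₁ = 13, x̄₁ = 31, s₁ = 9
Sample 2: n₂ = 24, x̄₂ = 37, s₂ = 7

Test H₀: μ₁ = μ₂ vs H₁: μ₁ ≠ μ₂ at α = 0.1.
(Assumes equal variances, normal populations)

Answer: t = -2.2499, reject H₀

Derivation:
Pooled variance: s²_p = [12×9² + 23×7²]/(35) = 59.9714
s_p = 7.7441
SE = s_p×√(1/n₁ + 1/n₂) = 7.7441×√(1/13 + 1/24) = 2.6668
t = (x̄₁ - x̄₂)/SE = (31 - 37)/2.6668 = -2.2499
df = 35, t-critical = ±1.690
Decision: reject H₀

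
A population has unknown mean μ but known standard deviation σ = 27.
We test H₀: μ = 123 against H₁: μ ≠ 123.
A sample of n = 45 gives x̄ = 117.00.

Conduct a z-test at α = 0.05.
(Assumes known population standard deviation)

Answer: z = -1.4907, fail to reject H₀

Derivation:
Standard error: SE = σ/√n = 27/√45 = 4.0249
z-statistic: z = (x̄ - μ₀)/SE = (117.00 - 123)/4.0249 = -1.4907
Critical value: ±1.960
p-value = 0.1360
Decision: fail to reject H₀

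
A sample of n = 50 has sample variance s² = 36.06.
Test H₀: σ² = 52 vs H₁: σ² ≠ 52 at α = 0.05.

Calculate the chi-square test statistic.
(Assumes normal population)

Answer: χ² = 33.9796, fail to reject H₀

Derivation:
df = n - 1 = 49
χ² = (n-1)s²/σ₀² = 49×36.06/52 = 33.9796
Critical values: χ²_{0.975,49} = 31.555, χ²_{0.025,49} = 70.222
Rejection region: χ² < 31.555 or χ² > 70.222
Decision: fail to reject H₀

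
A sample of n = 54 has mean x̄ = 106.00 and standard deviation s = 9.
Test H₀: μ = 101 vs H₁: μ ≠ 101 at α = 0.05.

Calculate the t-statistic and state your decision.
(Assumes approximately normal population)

Answer: t = 4.0826, reject H₀

Derivation:
df = n - 1 = 53
SE = s/√n = 9/√54 = 1.2247
t = (x̄ - μ₀)/SE = (106.00 - 101)/1.2247 = 4.0826
Critical value: t_{0.025,53} = ±2.006
p-value ≈ 0.0002
Decision: reject H₀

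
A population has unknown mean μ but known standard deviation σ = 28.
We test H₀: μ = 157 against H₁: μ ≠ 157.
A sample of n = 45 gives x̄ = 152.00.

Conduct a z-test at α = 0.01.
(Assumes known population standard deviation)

Standard error: SE = σ/√n = 28/√45 = 4.1740
z-statistic: z = (x̄ - μ₀)/SE = (152.00 - 157)/4.1740 = -1.1979
Critical value: ±2.576
p-value = 0.2310
Decision: fail to reject H₀

Answer: z = -1.1979, fail to reject H₀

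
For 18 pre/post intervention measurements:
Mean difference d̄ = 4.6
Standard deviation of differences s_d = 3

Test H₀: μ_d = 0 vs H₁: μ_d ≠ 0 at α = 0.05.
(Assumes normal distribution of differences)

df = n - 1 = 17
SE = s_d/√n = 3/√18 = 0.7071
t = d̄/SE = 4.6/0.7071 = 6.5054
Critical value: t_{0.025,17} = ±2.110
p-value < 0.0001
Decision: reject H₀

Answer: t = 6.5054, reject H₀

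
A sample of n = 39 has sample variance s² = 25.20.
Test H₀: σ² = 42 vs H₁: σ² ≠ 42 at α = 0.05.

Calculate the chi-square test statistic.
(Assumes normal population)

df = n - 1 = 38
χ² = (n-1)s²/σ₀² = 38×25.20/42 = 22.8000
Critical values: χ²_{0.975,38} = 22.878, χ²_{0.025,38} = 56.896
Rejection region: χ² < 22.878 or χ² > 56.896
Decision: reject H₀

Answer: χ² = 22.8000, reject H₀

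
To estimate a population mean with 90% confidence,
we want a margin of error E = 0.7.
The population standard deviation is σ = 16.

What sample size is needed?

z_0.05 = 1.645
n = (z×σ/E)² = (1.645×16/0.7)²
n = 1413.7600
Round up: n = 1414

Answer: n = 1414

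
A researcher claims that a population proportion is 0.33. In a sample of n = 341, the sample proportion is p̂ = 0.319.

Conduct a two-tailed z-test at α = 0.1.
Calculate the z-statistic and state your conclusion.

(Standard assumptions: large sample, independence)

H₀: p = 0.33, H₁: p ≠ 0.33
Standard error: SE = √(p₀(1-p₀)/n) = √(0.33×0.67/341) = 0.025463
z-statistic: z = (p̂ - p₀)/SE = (0.319 - 0.33)/0.025463 = -0.4320
Critical value: z_0.05 = ±1.645
p-value = 0.6657
Decision: fail to reject H₀ at α = 0.1

Answer: z = -0.4320, fail to reject H₀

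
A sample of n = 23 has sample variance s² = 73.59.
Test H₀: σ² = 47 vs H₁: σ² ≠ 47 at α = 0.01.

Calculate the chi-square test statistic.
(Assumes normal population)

Answer: χ² = 34.4464, fail to reject H₀

Derivation:
df = n - 1 = 22
χ² = (n-1)s²/σ₀² = 22×73.59/47 = 34.4464
Critical values: χ²_{0.995,22} = 8.643, χ²_{0.005,22} = 42.796
Rejection region: χ² < 8.643 or χ² > 42.796
Decision: fail to reject H₀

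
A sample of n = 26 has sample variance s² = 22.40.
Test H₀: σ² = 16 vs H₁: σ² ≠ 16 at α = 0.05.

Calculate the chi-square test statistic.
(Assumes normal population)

df = n - 1 = 25
χ² = (n-1)s²/σ₀² = 25×22.40/16 = 35.0000
Critical values: χ²_{0.975,25} = 13.120, χ²_{0.025,25} = 40.646
Rejection region: χ² < 13.120 or χ² > 40.646
Decision: fail to reject H₀

Answer: χ² = 35.0000, fail to reject H₀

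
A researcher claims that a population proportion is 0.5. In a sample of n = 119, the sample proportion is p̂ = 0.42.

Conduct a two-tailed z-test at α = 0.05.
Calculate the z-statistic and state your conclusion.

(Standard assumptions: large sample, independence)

Answer: z = -1.7454, fail to reject H₀

Derivation:
H₀: p = 0.5, H₁: p ≠ 0.5
Standard error: SE = √(p₀(1-p₀)/n) = √(0.5×0.5/119) = 0.045835
z-statistic: z = (p̂ - p₀)/SE = (0.42 - 0.5)/0.045835 = -1.7454
Critical value: z_0.025 = ±1.960
p-value = 0.0809
Decision: fail to reject H₀ at α = 0.05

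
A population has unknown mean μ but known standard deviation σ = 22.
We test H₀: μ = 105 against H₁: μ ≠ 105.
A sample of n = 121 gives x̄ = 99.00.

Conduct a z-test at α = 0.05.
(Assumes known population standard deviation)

Answer: z = -3.0000, reject H₀

Derivation:
Standard error: SE = σ/√n = 22/√121 = 2.0000
z-statistic: z = (x̄ - μ₀)/SE = (99.00 - 105)/2.0000 = -3.0000
Critical value: ±1.960
p-value = 0.0027
Decision: reject H₀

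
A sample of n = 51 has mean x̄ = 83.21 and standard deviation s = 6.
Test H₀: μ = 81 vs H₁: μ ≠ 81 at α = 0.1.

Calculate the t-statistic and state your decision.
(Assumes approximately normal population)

Answer: t = 2.6303, reject H₀

Derivation:
df = n - 1 = 50
SE = s/√n = 6/√51 = 0.8402
t = (x̄ - μ₀)/SE = (83.21 - 81)/0.8402 = 2.6303
Critical value: t_{0.05,50} = ±1.676
p-value ≈ 0.0113
Decision: reject H₀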